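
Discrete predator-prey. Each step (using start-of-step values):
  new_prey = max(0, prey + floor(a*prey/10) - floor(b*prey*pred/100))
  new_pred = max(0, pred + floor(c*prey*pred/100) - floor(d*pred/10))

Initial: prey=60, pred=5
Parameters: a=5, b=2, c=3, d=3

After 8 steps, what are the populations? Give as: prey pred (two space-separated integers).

Answer: 0 109

Derivation:
Step 1: prey: 60+30-6=84; pred: 5+9-1=13
Step 2: prey: 84+42-21=105; pred: 13+32-3=42
Step 3: prey: 105+52-88=69; pred: 42+132-12=162
Step 4: prey: 69+34-223=0; pred: 162+335-48=449
Step 5: prey: 0+0-0=0; pred: 449+0-134=315
Step 6: prey: 0+0-0=0; pred: 315+0-94=221
Step 7: prey: 0+0-0=0; pred: 221+0-66=155
Step 8: prey: 0+0-0=0; pred: 155+0-46=109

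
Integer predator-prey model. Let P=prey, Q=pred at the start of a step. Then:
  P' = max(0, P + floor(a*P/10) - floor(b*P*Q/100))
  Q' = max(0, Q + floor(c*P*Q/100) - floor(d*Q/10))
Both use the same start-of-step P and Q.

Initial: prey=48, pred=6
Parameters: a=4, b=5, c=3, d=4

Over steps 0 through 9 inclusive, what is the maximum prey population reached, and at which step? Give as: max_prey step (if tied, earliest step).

Answer: 53 1

Derivation:
Step 1: prey: 48+19-14=53; pred: 6+8-2=12
Step 2: prey: 53+21-31=43; pred: 12+19-4=27
Step 3: prey: 43+17-58=2; pred: 27+34-10=51
Step 4: prey: 2+0-5=0; pred: 51+3-20=34
Step 5: prey: 0+0-0=0; pred: 34+0-13=21
Step 6: prey: 0+0-0=0; pred: 21+0-8=13
Step 7: prey: 0+0-0=0; pred: 13+0-5=8
Step 8: prey: 0+0-0=0; pred: 8+0-3=5
Step 9: prey: 0+0-0=0; pred: 5+0-2=3
Max prey = 53 at step 1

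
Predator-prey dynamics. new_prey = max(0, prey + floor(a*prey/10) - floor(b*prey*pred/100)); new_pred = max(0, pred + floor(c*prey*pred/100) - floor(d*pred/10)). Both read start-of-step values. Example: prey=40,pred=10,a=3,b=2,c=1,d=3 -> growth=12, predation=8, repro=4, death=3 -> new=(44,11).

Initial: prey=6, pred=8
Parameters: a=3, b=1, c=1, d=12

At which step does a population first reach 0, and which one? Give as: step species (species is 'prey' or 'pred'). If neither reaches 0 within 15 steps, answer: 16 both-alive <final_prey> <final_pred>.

Step 1: prey: 6+1-0=7; pred: 8+0-9=0
First extinction: pred at step 1

Answer: 1 pred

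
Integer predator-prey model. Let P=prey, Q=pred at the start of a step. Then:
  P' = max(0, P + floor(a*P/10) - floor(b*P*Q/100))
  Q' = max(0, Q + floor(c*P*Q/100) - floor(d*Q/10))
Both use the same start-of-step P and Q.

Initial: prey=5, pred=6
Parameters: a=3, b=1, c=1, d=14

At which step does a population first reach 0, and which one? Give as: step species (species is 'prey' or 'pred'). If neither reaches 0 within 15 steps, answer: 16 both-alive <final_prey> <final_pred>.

Answer: 1 pred

Derivation:
Step 1: prey: 5+1-0=6; pred: 6+0-8=0
First extinction: pred at step 1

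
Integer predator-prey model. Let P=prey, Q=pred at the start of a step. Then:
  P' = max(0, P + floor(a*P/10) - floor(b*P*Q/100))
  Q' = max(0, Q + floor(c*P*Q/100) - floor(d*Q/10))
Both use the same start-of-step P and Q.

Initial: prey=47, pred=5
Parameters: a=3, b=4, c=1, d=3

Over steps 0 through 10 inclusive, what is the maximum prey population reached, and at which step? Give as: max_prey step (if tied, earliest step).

Answer: 55 2

Derivation:
Step 1: prey: 47+14-9=52; pred: 5+2-1=6
Step 2: prey: 52+15-12=55; pred: 6+3-1=8
Step 3: prey: 55+16-17=54; pred: 8+4-2=10
Step 4: prey: 54+16-21=49; pred: 10+5-3=12
Step 5: prey: 49+14-23=40; pred: 12+5-3=14
Step 6: prey: 40+12-22=30; pred: 14+5-4=15
Step 7: prey: 30+9-18=21; pred: 15+4-4=15
Step 8: prey: 21+6-12=15; pred: 15+3-4=14
Step 9: prey: 15+4-8=11; pred: 14+2-4=12
Step 10: prey: 11+3-5=9; pred: 12+1-3=10
Max prey = 55 at step 2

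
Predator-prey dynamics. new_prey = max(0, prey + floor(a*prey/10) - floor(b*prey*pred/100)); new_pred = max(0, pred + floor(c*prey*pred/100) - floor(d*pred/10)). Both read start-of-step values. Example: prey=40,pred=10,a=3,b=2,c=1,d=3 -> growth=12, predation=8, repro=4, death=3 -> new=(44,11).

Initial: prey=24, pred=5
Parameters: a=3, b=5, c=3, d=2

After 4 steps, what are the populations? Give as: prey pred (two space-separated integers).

Answer: 9 21

Derivation:
Step 1: prey: 24+7-6=25; pred: 5+3-1=7
Step 2: prey: 25+7-8=24; pred: 7+5-1=11
Step 3: prey: 24+7-13=18; pred: 11+7-2=16
Step 4: prey: 18+5-14=9; pred: 16+8-3=21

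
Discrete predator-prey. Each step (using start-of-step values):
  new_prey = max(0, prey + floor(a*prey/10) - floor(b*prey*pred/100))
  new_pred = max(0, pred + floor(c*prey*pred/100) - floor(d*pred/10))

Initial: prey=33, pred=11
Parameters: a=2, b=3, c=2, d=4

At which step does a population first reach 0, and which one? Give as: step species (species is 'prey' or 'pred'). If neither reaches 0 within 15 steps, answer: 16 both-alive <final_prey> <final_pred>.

Step 1: prey: 33+6-10=29; pred: 11+7-4=14
Step 2: prey: 29+5-12=22; pred: 14+8-5=17
Step 3: prey: 22+4-11=15; pred: 17+7-6=18
Step 4: prey: 15+3-8=10; pred: 18+5-7=16
Step 5: prey: 10+2-4=8; pred: 16+3-6=13
Step 6: prey: 8+1-3=6; pred: 13+2-5=10
Step 7: prey: 6+1-1=6; pred: 10+1-4=7
Step 8: prey: 6+1-1=6; pred: 7+0-2=5
Step 9: prey: 6+1-0=7; pred: 5+0-2=3
Step 10: prey: 7+1-0=8; pred: 3+0-1=2
Step 11: prey: 8+1-0=9; pred: 2+0-0=2
Step 12: prey: 9+1-0=10; pred: 2+0-0=2
Step 13: prey: 10+2-0=12; pred: 2+0-0=2
Step 14: prey: 12+2-0=14; pred: 2+0-0=2
Step 15: prey: 14+2-0=16; pred: 2+0-0=2
No extinction within 15 steps

Answer: 16 both-alive 16 2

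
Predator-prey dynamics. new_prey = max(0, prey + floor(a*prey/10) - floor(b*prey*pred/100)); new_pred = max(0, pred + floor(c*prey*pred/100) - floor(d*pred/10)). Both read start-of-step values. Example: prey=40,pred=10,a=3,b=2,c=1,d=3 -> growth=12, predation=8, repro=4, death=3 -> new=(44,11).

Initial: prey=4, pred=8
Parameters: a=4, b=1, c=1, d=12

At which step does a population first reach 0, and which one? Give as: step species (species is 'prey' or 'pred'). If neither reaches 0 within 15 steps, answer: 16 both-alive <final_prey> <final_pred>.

Answer: 1 pred

Derivation:
Step 1: prey: 4+1-0=5; pred: 8+0-9=0
First extinction: pred at step 1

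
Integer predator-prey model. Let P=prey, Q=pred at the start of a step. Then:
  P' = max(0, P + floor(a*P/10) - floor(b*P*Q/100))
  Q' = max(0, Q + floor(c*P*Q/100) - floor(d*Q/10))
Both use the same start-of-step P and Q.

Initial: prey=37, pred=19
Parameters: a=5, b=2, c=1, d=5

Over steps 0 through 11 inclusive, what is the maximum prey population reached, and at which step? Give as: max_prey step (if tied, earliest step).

Answer: 93 6

Derivation:
Step 1: prey: 37+18-14=41; pred: 19+7-9=17
Step 2: prey: 41+20-13=48; pred: 17+6-8=15
Step 3: prey: 48+24-14=58; pred: 15+7-7=15
Step 4: prey: 58+29-17=70; pred: 15+8-7=16
Step 5: prey: 70+35-22=83; pred: 16+11-8=19
Step 6: prey: 83+41-31=93; pred: 19+15-9=25
Step 7: prey: 93+46-46=93; pred: 25+23-12=36
Step 8: prey: 93+46-66=73; pred: 36+33-18=51
Step 9: prey: 73+36-74=35; pred: 51+37-25=63
Step 10: prey: 35+17-44=8; pred: 63+22-31=54
Step 11: prey: 8+4-8=4; pred: 54+4-27=31
Max prey = 93 at step 6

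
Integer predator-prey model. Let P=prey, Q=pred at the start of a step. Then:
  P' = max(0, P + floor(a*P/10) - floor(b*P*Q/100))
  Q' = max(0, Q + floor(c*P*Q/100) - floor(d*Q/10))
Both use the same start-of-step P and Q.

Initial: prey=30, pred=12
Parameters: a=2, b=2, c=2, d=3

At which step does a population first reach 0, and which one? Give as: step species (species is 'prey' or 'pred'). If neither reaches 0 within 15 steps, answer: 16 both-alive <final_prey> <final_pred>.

Answer: 16 both-alive 9 3

Derivation:
Step 1: prey: 30+6-7=29; pred: 12+7-3=16
Step 2: prey: 29+5-9=25; pred: 16+9-4=21
Step 3: prey: 25+5-10=20; pred: 21+10-6=25
Step 4: prey: 20+4-10=14; pred: 25+10-7=28
Step 5: prey: 14+2-7=9; pred: 28+7-8=27
Step 6: prey: 9+1-4=6; pred: 27+4-8=23
Step 7: prey: 6+1-2=5; pred: 23+2-6=19
Step 8: prey: 5+1-1=5; pred: 19+1-5=15
Step 9: prey: 5+1-1=5; pred: 15+1-4=12
Step 10: prey: 5+1-1=5; pred: 12+1-3=10
Step 11: prey: 5+1-1=5; pred: 10+1-3=8
Step 12: prey: 5+1-0=6; pred: 8+0-2=6
Step 13: prey: 6+1-0=7; pred: 6+0-1=5
Step 14: prey: 7+1-0=8; pred: 5+0-1=4
Step 15: prey: 8+1-0=9; pred: 4+0-1=3
No extinction within 15 steps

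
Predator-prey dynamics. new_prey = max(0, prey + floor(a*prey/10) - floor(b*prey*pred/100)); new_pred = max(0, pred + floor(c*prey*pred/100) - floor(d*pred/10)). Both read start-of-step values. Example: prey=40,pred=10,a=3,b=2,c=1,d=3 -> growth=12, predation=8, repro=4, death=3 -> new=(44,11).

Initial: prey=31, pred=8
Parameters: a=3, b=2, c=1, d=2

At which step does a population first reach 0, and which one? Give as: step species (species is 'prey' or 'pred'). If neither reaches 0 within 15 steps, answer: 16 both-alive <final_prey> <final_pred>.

Answer: 16 both-alive 4 13

Derivation:
Step 1: prey: 31+9-4=36; pred: 8+2-1=9
Step 2: prey: 36+10-6=40; pred: 9+3-1=11
Step 3: prey: 40+12-8=44; pred: 11+4-2=13
Step 4: prey: 44+13-11=46; pred: 13+5-2=16
Step 5: prey: 46+13-14=45; pred: 16+7-3=20
Step 6: prey: 45+13-18=40; pred: 20+9-4=25
Step 7: prey: 40+12-20=32; pred: 25+10-5=30
Step 8: prey: 32+9-19=22; pred: 30+9-6=33
Step 9: prey: 22+6-14=14; pred: 33+7-6=34
Step 10: prey: 14+4-9=9; pred: 34+4-6=32
Step 11: prey: 9+2-5=6; pred: 32+2-6=28
Step 12: prey: 6+1-3=4; pred: 28+1-5=24
Step 13: prey: 4+1-1=4; pred: 24+0-4=20
Step 14: prey: 4+1-1=4; pred: 20+0-4=16
Step 15: prey: 4+1-1=4; pred: 16+0-3=13
No extinction within 15 steps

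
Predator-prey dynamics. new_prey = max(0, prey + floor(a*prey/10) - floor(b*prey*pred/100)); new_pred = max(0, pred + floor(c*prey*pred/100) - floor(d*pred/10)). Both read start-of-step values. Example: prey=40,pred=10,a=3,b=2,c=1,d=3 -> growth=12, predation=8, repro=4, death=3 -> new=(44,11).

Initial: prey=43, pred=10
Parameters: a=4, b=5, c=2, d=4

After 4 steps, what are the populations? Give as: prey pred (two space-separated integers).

Answer: 3 19

Derivation:
Step 1: prey: 43+17-21=39; pred: 10+8-4=14
Step 2: prey: 39+15-27=27; pred: 14+10-5=19
Step 3: prey: 27+10-25=12; pred: 19+10-7=22
Step 4: prey: 12+4-13=3; pred: 22+5-8=19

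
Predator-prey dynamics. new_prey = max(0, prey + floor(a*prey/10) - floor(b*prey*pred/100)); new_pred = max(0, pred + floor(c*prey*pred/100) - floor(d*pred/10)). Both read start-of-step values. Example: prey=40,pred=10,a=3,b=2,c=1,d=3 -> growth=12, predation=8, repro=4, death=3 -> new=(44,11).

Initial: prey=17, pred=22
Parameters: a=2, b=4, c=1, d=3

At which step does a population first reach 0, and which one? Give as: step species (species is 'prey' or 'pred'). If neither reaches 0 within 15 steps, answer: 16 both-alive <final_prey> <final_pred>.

Answer: 16 both-alive 2 3

Derivation:
Step 1: prey: 17+3-14=6; pred: 22+3-6=19
Step 2: prey: 6+1-4=3; pred: 19+1-5=15
Step 3: prey: 3+0-1=2; pred: 15+0-4=11
Step 4: prey: 2+0-0=2; pred: 11+0-3=8
Step 5: prey: 2+0-0=2; pred: 8+0-2=6
Step 6: prey: 2+0-0=2; pred: 6+0-1=5
Step 7: prey: 2+0-0=2; pred: 5+0-1=4
Step 8: prey: 2+0-0=2; pred: 4+0-1=3
Step 9: prey: 2+0-0=2; pred: 3+0-0=3
Steps 10-15: state stable at prey=2, pred=3 (no change)
No extinction within 15 steps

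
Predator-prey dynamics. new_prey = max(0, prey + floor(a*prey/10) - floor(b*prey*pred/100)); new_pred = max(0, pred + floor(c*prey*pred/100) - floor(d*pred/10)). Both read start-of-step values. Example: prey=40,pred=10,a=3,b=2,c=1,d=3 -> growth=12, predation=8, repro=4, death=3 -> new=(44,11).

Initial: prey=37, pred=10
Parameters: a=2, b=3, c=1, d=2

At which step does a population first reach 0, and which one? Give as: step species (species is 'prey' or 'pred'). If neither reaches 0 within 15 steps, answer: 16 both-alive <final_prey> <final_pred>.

Step 1: prey: 37+7-11=33; pred: 10+3-2=11
Step 2: prey: 33+6-10=29; pred: 11+3-2=12
Step 3: prey: 29+5-10=24; pred: 12+3-2=13
Step 4: prey: 24+4-9=19; pred: 13+3-2=14
Step 5: prey: 19+3-7=15; pred: 14+2-2=14
Step 6: prey: 15+3-6=12; pred: 14+2-2=14
Step 7: prey: 12+2-5=9; pred: 14+1-2=13
Step 8: prey: 9+1-3=7; pred: 13+1-2=12
Step 9: prey: 7+1-2=6; pred: 12+0-2=10
Step 10: prey: 6+1-1=6; pred: 10+0-2=8
Step 11: prey: 6+1-1=6; pred: 8+0-1=7
Step 12: prey: 6+1-1=6; pred: 7+0-1=6
Step 13: prey: 6+1-1=6; pred: 6+0-1=5
Step 14: prey: 6+1-0=7; pred: 5+0-1=4
Step 15: prey: 7+1-0=8; pred: 4+0-0=4
No extinction within 15 steps

Answer: 16 both-alive 8 4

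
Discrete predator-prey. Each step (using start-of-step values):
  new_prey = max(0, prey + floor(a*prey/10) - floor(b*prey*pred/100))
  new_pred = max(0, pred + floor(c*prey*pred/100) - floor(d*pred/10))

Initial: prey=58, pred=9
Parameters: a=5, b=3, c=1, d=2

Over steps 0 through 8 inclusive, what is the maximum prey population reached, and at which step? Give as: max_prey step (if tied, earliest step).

Step 1: prey: 58+29-15=72; pred: 9+5-1=13
Step 2: prey: 72+36-28=80; pred: 13+9-2=20
Step 3: prey: 80+40-48=72; pred: 20+16-4=32
Step 4: prey: 72+36-69=39; pred: 32+23-6=49
Step 5: prey: 39+19-57=1; pred: 49+19-9=59
Step 6: prey: 1+0-1=0; pred: 59+0-11=48
Step 7: prey: 0+0-0=0; pred: 48+0-9=39
Step 8: prey: 0+0-0=0; pred: 39+0-7=32
Max prey = 80 at step 2

Answer: 80 2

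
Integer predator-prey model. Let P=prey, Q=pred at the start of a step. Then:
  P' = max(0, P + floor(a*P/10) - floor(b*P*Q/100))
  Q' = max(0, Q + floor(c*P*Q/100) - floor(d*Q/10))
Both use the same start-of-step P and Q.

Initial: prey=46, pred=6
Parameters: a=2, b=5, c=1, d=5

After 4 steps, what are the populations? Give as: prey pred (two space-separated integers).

Answer: 36 4

Derivation:
Step 1: prey: 46+9-13=42; pred: 6+2-3=5
Step 2: prey: 42+8-10=40; pred: 5+2-2=5
Step 3: prey: 40+8-10=38; pred: 5+2-2=5
Step 4: prey: 38+7-9=36; pred: 5+1-2=4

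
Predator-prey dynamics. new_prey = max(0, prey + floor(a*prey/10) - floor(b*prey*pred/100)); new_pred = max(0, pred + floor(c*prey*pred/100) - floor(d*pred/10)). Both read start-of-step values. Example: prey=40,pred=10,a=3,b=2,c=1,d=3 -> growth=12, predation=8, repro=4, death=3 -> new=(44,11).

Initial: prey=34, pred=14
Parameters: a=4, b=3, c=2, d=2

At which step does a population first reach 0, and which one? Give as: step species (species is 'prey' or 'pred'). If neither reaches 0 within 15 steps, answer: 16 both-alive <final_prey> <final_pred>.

Step 1: prey: 34+13-14=33; pred: 14+9-2=21
Step 2: prey: 33+13-20=26; pred: 21+13-4=30
Step 3: prey: 26+10-23=13; pred: 30+15-6=39
Step 4: prey: 13+5-15=3; pred: 39+10-7=42
Step 5: prey: 3+1-3=1; pred: 42+2-8=36
Step 6: prey: 1+0-1=0; pred: 36+0-7=29
First extinction: prey at step 6

Answer: 6 prey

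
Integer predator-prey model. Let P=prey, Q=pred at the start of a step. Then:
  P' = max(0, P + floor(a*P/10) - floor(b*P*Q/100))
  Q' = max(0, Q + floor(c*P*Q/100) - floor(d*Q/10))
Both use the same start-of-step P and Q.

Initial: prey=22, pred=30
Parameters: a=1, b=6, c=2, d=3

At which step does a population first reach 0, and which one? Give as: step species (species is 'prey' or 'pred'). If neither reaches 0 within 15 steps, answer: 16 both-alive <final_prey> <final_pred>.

Answer: 1 prey

Derivation:
Step 1: prey: 22+2-39=0; pred: 30+13-9=34
First extinction: prey at step 1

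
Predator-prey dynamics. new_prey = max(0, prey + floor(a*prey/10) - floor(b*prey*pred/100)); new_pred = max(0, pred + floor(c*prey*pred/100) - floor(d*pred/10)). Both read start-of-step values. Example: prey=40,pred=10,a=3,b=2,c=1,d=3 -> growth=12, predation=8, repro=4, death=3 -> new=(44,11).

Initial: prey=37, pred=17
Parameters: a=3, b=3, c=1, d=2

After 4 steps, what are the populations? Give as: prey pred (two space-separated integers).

Answer: 9 21

Derivation:
Step 1: prey: 37+11-18=30; pred: 17+6-3=20
Step 2: prey: 30+9-18=21; pred: 20+6-4=22
Step 3: prey: 21+6-13=14; pred: 22+4-4=22
Step 4: prey: 14+4-9=9; pred: 22+3-4=21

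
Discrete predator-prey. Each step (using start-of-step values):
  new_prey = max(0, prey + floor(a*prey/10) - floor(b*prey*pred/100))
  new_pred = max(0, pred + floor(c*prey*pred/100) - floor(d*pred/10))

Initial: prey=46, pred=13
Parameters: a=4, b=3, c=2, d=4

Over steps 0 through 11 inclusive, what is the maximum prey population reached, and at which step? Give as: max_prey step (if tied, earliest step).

Answer: 47 1

Derivation:
Step 1: prey: 46+18-17=47; pred: 13+11-5=19
Step 2: prey: 47+18-26=39; pred: 19+17-7=29
Step 3: prey: 39+15-33=21; pred: 29+22-11=40
Step 4: prey: 21+8-25=4; pred: 40+16-16=40
Step 5: prey: 4+1-4=1; pred: 40+3-16=27
Step 6: prey: 1+0-0=1; pred: 27+0-10=17
Step 7: prey: 1+0-0=1; pred: 17+0-6=11
Step 8: prey: 1+0-0=1; pred: 11+0-4=7
Step 9: prey: 1+0-0=1; pred: 7+0-2=5
Step 10: prey: 1+0-0=1; pred: 5+0-2=3
Step 11: prey: 1+0-0=1; pred: 3+0-1=2
Max prey = 47 at step 1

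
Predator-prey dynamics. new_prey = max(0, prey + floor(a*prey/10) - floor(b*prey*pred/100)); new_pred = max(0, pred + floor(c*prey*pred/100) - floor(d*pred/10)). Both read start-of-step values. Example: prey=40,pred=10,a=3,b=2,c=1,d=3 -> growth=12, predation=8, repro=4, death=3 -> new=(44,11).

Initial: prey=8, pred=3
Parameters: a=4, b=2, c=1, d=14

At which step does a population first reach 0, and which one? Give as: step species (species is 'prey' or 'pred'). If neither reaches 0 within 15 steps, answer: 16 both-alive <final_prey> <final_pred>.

Answer: 1 pred

Derivation:
Step 1: prey: 8+3-0=11; pred: 3+0-4=0
First extinction: pred at step 1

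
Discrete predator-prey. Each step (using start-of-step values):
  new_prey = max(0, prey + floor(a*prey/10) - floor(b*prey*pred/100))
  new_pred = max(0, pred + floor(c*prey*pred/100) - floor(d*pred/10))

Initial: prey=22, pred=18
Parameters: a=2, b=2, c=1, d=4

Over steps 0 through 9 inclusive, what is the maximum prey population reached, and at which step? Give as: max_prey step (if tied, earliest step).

Step 1: prey: 22+4-7=19; pred: 18+3-7=14
Step 2: prey: 19+3-5=17; pred: 14+2-5=11
Step 3: prey: 17+3-3=17; pred: 11+1-4=8
Step 4: prey: 17+3-2=18; pred: 8+1-3=6
Step 5: prey: 18+3-2=19; pred: 6+1-2=5
Step 6: prey: 19+3-1=21; pred: 5+0-2=3
Step 7: prey: 21+4-1=24; pred: 3+0-1=2
Step 8: prey: 24+4-0=28; pred: 2+0-0=2
Step 9: prey: 28+5-1=32; pred: 2+0-0=2
Max prey = 32 at step 9

Answer: 32 9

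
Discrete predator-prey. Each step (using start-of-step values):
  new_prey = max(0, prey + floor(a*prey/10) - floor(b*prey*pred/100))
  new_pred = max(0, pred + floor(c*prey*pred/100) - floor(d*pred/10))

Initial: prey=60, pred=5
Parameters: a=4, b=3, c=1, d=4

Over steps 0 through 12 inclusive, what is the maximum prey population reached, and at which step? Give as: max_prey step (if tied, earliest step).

Step 1: prey: 60+24-9=75; pred: 5+3-2=6
Step 2: prey: 75+30-13=92; pred: 6+4-2=8
Step 3: prey: 92+36-22=106; pred: 8+7-3=12
Step 4: prey: 106+42-38=110; pred: 12+12-4=20
Step 5: prey: 110+44-66=88; pred: 20+22-8=34
Step 6: prey: 88+35-89=34; pred: 34+29-13=50
Step 7: prey: 34+13-51=0; pred: 50+17-20=47
Step 8: prey: 0+0-0=0; pred: 47+0-18=29
Step 9: prey: 0+0-0=0; pred: 29+0-11=18
Step 10: prey: 0+0-0=0; pred: 18+0-7=11
Step 11: prey: 0+0-0=0; pred: 11+0-4=7
Step 12: prey: 0+0-0=0; pred: 7+0-2=5
Max prey = 110 at step 4

Answer: 110 4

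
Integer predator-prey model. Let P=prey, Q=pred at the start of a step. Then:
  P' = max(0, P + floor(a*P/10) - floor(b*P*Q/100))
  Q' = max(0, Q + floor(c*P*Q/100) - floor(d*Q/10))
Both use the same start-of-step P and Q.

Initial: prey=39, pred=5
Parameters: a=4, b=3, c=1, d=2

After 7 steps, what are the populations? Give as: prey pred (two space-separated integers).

Answer: 19 54

Derivation:
Step 1: prey: 39+15-5=49; pred: 5+1-1=5
Step 2: prey: 49+19-7=61; pred: 5+2-1=6
Step 3: prey: 61+24-10=75; pred: 6+3-1=8
Step 4: prey: 75+30-18=87; pred: 8+6-1=13
Step 5: prey: 87+34-33=88; pred: 13+11-2=22
Step 6: prey: 88+35-58=65; pred: 22+19-4=37
Step 7: prey: 65+26-72=19; pred: 37+24-7=54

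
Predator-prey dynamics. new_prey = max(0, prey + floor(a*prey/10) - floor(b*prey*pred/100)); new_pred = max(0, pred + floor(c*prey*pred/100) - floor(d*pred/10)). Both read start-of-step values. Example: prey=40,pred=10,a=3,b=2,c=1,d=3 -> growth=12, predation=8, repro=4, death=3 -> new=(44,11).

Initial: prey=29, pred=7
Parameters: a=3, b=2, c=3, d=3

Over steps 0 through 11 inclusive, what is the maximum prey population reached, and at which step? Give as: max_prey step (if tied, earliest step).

Step 1: prey: 29+8-4=33; pred: 7+6-2=11
Step 2: prey: 33+9-7=35; pred: 11+10-3=18
Step 3: prey: 35+10-12=33; pred: 18+18-5=31
Step 4: prey: 33+9-20=22; pred: 31+30-9=52
Step 5: prey: 22+6-22=6; pred: 52+34-15=71
Step 6: prey: 6+1-8=0; pred: 71+12-21=62
Step 7: prey: 0+0-0=0; pred: 62+0-18=44
Step 8: prey: 0+0-0=0; pred: 44+0-13=31
Step 9: prey: 0+0-0=0; pred: 31+0-9=22
Step 10: prey: 0+0-0=0; pred: 22+0-6=16
Step 11: prey: 0+0-0=0; pred: 16+0-4=12
Max prey = 35 at step 2

Answer: 35 2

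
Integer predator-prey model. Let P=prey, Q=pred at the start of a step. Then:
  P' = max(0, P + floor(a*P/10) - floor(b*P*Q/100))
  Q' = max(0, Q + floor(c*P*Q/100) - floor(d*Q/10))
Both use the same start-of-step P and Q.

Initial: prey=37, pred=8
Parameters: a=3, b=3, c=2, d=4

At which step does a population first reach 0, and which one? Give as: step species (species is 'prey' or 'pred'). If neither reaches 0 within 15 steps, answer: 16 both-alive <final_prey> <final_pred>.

Step 1: prey: 37+11-8=40; pred: 8+5-3=10
Step 2: prey: 40+12-12=40; pred: 10+8-4=14
Step 3: prey: 40+12-16=36; pred: 14+11-5=20
Step 4: prey: 36+10-21=25; pred: 20+14-8=26
Step 5: prey: 25+7-19=13; pred: 26+13-10=29
Step 6: prey: 13+3-11=5; pred: 29+7-11=25
Step 7: prey: 5+1-3=3; pred: 25+2-10=17
Step 8: prey: 3+0-1=2; pred: 17+1-6=12
Step 9: prey: 2+0-0=2; pred: 12+0-4=8
Step 10: prey: 2+0-0=2; pred: 8+0-3=5
Step 11: prey: 2+0-0=2; pred: 5+0-2=3
Step 12: prey: 2+0-0=2; pred: 3+0-1=2
Step 13: prey: 2+0-0=2; pred: 2+0-0=2
Steps 14-15: state stable at prey=2, pred=2 (no change)
No extinction within 15 steps

Answer: 16 both-alive 2 2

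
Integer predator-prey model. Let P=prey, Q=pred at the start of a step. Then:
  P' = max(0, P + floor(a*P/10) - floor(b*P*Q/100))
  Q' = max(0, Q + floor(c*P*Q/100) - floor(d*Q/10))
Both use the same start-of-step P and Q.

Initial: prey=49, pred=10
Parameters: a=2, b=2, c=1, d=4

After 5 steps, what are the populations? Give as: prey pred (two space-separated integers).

Step 1: prey: 49+9-9=49; pred: 10+4-4=10
Step 2: prey: 49+9-9=49; pred: 10+4-4=10
Step 3: prey: 49+9-9=49; pred: 10+4-4=10
Step 4: prey: 49+9-9=49; pred: 10+4-4=10
Step 5: prey: 49+9-9=49; pred: 10+4-4=10

Answer: 49 10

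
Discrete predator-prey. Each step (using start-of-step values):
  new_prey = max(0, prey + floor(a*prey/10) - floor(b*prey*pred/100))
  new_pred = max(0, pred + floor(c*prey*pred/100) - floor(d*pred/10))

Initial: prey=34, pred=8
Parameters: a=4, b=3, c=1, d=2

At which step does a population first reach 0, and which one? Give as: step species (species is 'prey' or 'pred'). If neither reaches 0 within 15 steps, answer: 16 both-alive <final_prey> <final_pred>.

Answer: 16 both-alive 4 8

Derivation:
Step 1: prey: 34+13-8=39; pred: 8+2-1=9
Step 2: prey: 39+15-10=44; pred: 9+3-1=11
Step 3: prey: 44+17-14=47; pred: 11+4-2=13
Step 4: prey: 47+18-18=47; pred: 13+6-2=17
Step 5: prey: 47+18-23=42; pred: 17+7-3=21
Step 6: prey: 42+16-26=32; pred: 21+8-4=25
Step 7: prey: 32+12-24=20; pred: 25+8-5=28
Step 8: prey: 20+8-16=12; pred: 28+5-5=28
Step 9: prey: 12+4-10=6; pred: 28+3-5=26
Step 10: prey: 6+2-4=4; pred: 26+1-5=22
Step 11: prey: 4+1-2=3; pred: 22+0-4=18
Step 12: prey: 3+1-1=3; pred: 18+0-3=15
Step 13: prey: 3+1-1=3; pred: 15+0-3=12
Step 14: prey: 3+1-1=3; pred: 12+0-2=10
Step 15: prey: 3+1-0=4; pred: 10+0-2=8
No extinction within 15 steps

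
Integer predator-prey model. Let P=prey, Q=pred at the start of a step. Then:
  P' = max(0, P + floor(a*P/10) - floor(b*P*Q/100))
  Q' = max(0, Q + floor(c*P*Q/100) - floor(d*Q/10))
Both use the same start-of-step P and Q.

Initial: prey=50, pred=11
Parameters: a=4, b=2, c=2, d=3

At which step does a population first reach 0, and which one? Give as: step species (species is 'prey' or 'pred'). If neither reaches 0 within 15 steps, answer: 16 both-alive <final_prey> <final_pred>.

Answer: 5 prey

Derivation:
Step 1: prey: 50+20-11=59; pred: 11+11-3=19
Step 2: prey: 59+23-22=60; pred: 19+22-5=36
Step 3: prey: 60+24-43=41; pred: 36+43-10=69
Step 4: prey: 41+16-56=1; pred: 69+56-20=105
Step 5: prey: 1+0-2=0; pred: 105+2-31=76
First extinction: prey at step 5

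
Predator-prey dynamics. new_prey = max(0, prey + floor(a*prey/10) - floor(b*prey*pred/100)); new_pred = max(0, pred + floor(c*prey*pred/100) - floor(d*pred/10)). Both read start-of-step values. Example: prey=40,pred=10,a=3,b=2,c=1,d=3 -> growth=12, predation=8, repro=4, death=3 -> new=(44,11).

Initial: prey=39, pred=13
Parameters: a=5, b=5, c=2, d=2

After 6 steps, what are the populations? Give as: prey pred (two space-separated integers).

Answer: 0 18

Derivation:
Step 1: prey: 39+19-25=33; pred: 13+10-2=21
Step 2: prey: 33+16-34=15; pred: 21+13-4=30
Step 3: prey: 15+7-22=0; pred: 30+9-6=33
Step 4: prey: 0+0-0=0; pred: 33+0-6=27
Step 5: prey: 0+0-0=0; pred: 27+0-5=22
Step 6: prey: 0+0-0=0; pred: 22+0-4=18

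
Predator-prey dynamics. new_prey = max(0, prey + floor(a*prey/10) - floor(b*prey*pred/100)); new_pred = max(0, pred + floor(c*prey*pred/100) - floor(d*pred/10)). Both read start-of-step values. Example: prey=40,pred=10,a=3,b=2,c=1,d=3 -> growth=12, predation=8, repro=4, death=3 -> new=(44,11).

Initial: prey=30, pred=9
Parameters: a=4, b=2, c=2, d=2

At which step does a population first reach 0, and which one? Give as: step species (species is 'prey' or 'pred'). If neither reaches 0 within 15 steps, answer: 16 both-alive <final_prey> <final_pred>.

Step 1: prey: 30+12-5=37; pred: 9+5-1=13
Step 2: prey: 37+14-9=42; pred: 13+9-2=20
Step 3: prey: 42+16-16=42; pred: 20+16-4=32
Step 4: prey: 42+16-26=32; pred: 32+26-6=52
Step 5: prey: 32+12-33=11; pred: 52+33-10=75
Step 6: prey: 11+4-16=0; pred: 75+16-15=76
First extinction: prey at step 6

Answer: 6 prey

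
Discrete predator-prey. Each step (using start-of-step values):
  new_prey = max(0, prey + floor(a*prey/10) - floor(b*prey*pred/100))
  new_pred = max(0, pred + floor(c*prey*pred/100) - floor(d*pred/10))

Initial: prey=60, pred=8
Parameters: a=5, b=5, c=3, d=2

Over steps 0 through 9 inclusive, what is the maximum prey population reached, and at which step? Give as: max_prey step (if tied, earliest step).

Step 1: prey: 60+30-24=66; pred: 8+14-1=21
Step 2: prey: 66+33-69=30; pred: 21+41-4=58
Step 3: prey: 30+15-87=0; pred: 58+52-11=99
Step 4: prey: 0+0-0=0; pred: 99+0-19=80
Step 5: prey: 0+0-0=0; pred: 80+0-16=64
Step 6: prey: 0+0-0=0; pred: 64+0-12=52
Step 7: prey: 0+0-0=0; pred: 52+0-10=42
Step 8: prey: 0+0-0=0; pred: 42+0-8=34
Step 9: prey: 0+0-0=0; pred: 34+0-6=28
Max prey = 66 at step 1

Answer: 66 1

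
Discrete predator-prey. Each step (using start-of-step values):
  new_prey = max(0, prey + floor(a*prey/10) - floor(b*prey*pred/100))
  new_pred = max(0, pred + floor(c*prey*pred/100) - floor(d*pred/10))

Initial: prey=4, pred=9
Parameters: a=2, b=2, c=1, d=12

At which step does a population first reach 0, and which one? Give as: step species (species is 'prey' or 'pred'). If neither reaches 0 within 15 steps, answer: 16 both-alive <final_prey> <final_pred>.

Answer: 1 pred

Derivation:
Step 1: prey: 4+0-0=4; pred: 9+0-10=0
First extinction: pred at step 1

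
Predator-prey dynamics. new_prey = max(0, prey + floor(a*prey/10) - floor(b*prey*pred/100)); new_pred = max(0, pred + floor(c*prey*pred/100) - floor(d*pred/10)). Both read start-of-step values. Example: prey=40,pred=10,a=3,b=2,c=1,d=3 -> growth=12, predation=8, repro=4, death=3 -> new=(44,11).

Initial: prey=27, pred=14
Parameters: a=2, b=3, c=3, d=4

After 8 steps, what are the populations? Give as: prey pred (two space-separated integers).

Step 1: prey: 27+5-11=21; pred: 14+11-5=20
Step 2: prey: 21+4-12=13; pred: 20+12-8=24
Step 3: prey: 13+2-9=6; pred: 24+9-9=24
Step 4: prey: 6+1-4=3; pred: 24+4-9=19
Step 5: prey: 3+0-1=2; pred: 19+1-7=13
Step 6: prey: 2+0-0=2; pred: 13+0-5=8
Step 7: prey: 2+0-0=2; pred: 8+0-3=5
Step 8: prey: 2+0-0=2; pred: 5+0-2=3

Answer: 2 3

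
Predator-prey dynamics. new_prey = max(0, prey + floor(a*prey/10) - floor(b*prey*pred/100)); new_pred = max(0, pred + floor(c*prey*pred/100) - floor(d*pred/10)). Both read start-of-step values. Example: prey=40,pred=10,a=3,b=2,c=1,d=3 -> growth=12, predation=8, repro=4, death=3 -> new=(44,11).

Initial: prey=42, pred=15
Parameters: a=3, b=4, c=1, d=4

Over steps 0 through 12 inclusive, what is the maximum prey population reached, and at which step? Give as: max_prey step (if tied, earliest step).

Step 1: prey: 42+12-25=29; pred: 15+6-6=15
Step 2: prey: 29+8-17=20; pred: 15+4-6=13
Step 3: prey: 20+6-10=16; pred: 13+2-5=10
Step 4: prey: 16+4-6=14; pred: 10+1-4=7
Step 5: prey: 14+4-3=15; pred: 7+0-2=5
Step 6: prey: 15+4-3=16; pred: 5+0-2=3
Step 7: prey: 16+4-1=19; pred: 3+0-1=2
Step 8: prey: 19+5-1=23; pred: 2+0-0=2
Step 9: prey: 23+6-1=28; pred: 2+0-0=2
Step 10: prey: 28+8-2=34; pred: 2+0-0=2
Step 11: prey: 34+10-2=42; pred: 2+0-0=2
Step 12: prey: 42+12-3=51; pred: 2+0-0=2
Max prey = 51 at step 12

Answer: 51 12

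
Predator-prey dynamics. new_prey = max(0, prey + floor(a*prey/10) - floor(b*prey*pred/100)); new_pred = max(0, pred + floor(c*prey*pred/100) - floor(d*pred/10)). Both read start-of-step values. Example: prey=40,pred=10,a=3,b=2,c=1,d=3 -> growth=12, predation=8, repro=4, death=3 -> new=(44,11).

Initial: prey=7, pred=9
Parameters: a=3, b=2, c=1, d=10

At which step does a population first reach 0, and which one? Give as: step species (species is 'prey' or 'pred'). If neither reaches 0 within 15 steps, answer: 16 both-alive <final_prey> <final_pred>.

Step 1: prey: 7+2-1=8; pred: 9+0-9=0
First extinction: pred at step 1

Answer: 1 pred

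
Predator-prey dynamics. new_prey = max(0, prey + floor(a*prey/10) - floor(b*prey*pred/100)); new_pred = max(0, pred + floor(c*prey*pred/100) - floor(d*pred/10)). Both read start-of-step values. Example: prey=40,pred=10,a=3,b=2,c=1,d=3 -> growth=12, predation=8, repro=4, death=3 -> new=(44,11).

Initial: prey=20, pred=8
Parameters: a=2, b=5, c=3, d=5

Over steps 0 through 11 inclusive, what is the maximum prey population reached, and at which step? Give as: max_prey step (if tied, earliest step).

Step 1: prey: 20+4-8=16; pred: 8+4-4=8
Step 2: prey: 16+3-6=13; pred: 8+3-4=7
Step 3: prey: 13+2-4=11; pred: 7+2-3=6
Step 4: prey: 11+2-3=10; pred: 6+1-3=4
Step 5: prey: 10+2-2=10; pred: 4+1-2=3
Step 6: prey: 10+2-1=11; pred: 3+0-1=2
Step 7: prey: 11+2-1=12; pred: 2+0-1=1
Step 8: prey: 12+2-0=14; pred: 1+0-0=1
Step 9: prey: 14+2-0=16; pred: 1+0-0=1
Step 10: prey: 16+3-0=19; pred: 1+0-0=1
Step 11: prey: 19+3-0=22; pred: 1+0-0=1
Max prey = 22 at step 11

Answer: 22 11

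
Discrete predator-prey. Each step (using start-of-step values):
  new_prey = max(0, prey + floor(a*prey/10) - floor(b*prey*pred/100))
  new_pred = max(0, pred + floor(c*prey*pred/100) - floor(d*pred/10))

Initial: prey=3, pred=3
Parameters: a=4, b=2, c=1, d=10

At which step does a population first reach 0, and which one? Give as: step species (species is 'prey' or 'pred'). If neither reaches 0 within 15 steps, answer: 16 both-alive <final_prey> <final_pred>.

Step 1: prey: 3+1-0=4; pred: 3+0-3=0
First extinction: pred at step 1

Answer: 1 pred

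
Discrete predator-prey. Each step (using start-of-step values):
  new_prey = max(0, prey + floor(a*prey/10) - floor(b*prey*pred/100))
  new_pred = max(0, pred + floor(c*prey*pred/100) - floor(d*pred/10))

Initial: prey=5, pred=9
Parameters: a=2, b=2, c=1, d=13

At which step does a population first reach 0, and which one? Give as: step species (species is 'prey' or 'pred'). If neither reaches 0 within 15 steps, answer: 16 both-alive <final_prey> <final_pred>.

Step 1: prey: 5+1-0=6; pred: 9+0-11=0
First extinction: pred at step 1

Answer: 1 pred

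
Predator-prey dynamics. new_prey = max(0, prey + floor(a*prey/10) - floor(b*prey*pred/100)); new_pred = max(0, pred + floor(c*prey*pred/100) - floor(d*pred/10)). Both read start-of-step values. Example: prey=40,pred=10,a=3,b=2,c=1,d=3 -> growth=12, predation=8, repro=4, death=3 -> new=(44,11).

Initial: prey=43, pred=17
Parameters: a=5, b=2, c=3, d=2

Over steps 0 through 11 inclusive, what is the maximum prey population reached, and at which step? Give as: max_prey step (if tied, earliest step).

Step 1: prey: 43+21-14=50; pred: 17+21-3=35
Step 2: prey: 50+25-35=40; pred: 35+52-7=80
Step 3: prey: 40+20-64=0; pred: 80+96-16=160
Step 4: prey: 0+0-0=0; pred: 160+0-32=128
Step 5: prey: 0+0-0=0; pred: 128+0-25=103
Step 6: prey: 0+0-0=0; pred: 103+0-20=83
Step 7: prey: 0+0-0=0; pred: 83+0-16=67
Step 8: prey: 0+0-0=0; pred: 67+0-13=54
Step 9: prey: 0+0-0=0; pred: 54+0-10=44
Step 10: prey: 0+0-0=0; pred: 44+0-8=36
Step 11: prey: 0+0-0=0; pred: 36+0-7=29
Max prey = 50 at step 1

Answer: 50 1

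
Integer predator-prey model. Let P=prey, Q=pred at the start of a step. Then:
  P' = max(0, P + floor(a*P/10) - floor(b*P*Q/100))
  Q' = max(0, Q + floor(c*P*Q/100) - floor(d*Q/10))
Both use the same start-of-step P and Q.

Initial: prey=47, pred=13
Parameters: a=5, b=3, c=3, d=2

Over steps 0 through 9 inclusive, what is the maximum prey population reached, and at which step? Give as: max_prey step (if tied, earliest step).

Answer: 52 1

Derivation:
Step 1: prey: 47+23-18=52; pred: 13+18-2=29
Step 2: prey: 52+26-45=33; pred: 29+45-5=69
Step 3: prey: 33+16-68=0; pred: 69+68-13=124
Step 4: prey: 0+0-0=0; pred: 124+0-24=100
Step 5: prey: 0+0-0=0; pred: 100+0-20=80
Step 6: prey: 0+0-0=0; pred: 80+0-16=64
Step 7: prey: 0+0-0=0; pred: 64+0-12=52
Step 8: prey: 0+0-0=0; pred: 52+0-10=42
Step 9: prey: 0+0-0=0; pred: 42+0-8=34
Max prey = 52 at step 1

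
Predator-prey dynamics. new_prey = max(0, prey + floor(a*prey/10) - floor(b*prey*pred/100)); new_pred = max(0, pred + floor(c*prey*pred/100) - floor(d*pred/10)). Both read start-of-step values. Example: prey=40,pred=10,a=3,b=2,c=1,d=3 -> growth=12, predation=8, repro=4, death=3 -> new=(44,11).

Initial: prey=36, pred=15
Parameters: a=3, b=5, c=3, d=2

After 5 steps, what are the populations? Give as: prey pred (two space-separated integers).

Step 1: prey: 36+10-27=19; pred: 15+16-3=28
Step 2: prey: 19+5-26=0; pred: 28+15-5=38
Step 3: prey: 0+0-0=0; pred: 38+0-7=31
Step 4: prey: 0+0-0=0; pred: 31+0-6=25
Step 5: prey: 0+0-0=0; pred: 25+0-5=20

Answer: 0 20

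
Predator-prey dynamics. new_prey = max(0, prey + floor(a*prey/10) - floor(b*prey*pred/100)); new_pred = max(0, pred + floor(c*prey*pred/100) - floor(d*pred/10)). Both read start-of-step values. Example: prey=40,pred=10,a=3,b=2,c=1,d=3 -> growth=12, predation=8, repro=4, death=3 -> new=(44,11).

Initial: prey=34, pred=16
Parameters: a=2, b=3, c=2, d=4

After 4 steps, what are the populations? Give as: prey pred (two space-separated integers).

Answer: 5 13

Derivation:
Step 1: prey: 34+6-16=24; pred: 16+10-6=20
Step 2: prey: 24+4-14=14; pred: 20+9-8=21
Step 3: prey: 14+2-8=8; pred: 21+5-8=18
Step 4: prey: 8+1-4=5; pred: 18+2-7=13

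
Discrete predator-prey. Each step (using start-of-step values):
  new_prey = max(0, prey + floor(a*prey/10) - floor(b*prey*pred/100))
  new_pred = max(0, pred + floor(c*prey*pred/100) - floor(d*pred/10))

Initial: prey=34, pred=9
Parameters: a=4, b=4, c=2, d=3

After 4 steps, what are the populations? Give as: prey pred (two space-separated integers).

Step 1: prey: 34+13-12=35; pred: 9+6-2=13
Step 2: prey: 35+14-18=31; pred: 13+9-3=19
Step 3: prey: 31+12-23=20; pred: 19+11-5=25
Step 4: prey: 20+8-20=8; pred: 25+10-7=28

Answer: 8 28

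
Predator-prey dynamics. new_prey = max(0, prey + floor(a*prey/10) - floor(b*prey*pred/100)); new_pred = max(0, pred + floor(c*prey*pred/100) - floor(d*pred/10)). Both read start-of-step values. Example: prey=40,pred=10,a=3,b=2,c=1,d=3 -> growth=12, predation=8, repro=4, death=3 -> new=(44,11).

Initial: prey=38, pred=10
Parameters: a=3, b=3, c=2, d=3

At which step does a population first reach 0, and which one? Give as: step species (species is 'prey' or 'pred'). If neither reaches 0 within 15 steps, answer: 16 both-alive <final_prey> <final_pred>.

Answer: 16 both-alive 1 3

Derivation:
Step 1: prey: 38+11-11=38; pred: 10+7-3=14
Step 2: prey: 38+11-15=34; pred: 14+10-4=20
Step 3: prey: 34+10-20=24; pred: 20+13-6=27
Step 4: prey: 24+7-19=12; pred: 27+12-8=31
Step 5: prey: 12+3-11=4; pred: 31+7-9=29
Step 6: prey: 4+1-3=2; pred: 29+2-8=23
Step 7: prey: 2+0-1=1; pred: 23+0-6=17
Step 8: prey: 1+0-0=1; pred: 17+0-5=12
Step 9: prey: 1+0-0=1; pred: 12+0-3=9
Step 10: prey: 1+0-0=1; pred: 9+0-2=7
Step 11: prey: 1+0-0=1; pred: 7+0-2=5
Step 12: prey: 1+0-0=1; pred: 5+0-1=4
Step 13: prey: 1+0-0=1; pred: 4+0-1=3
Step 14: prey: 1+0-0=1; pred: 3+0-0=3
Steps 15-15: state stable at prey=1, pred=3 (no change)
No extinction within 15 steps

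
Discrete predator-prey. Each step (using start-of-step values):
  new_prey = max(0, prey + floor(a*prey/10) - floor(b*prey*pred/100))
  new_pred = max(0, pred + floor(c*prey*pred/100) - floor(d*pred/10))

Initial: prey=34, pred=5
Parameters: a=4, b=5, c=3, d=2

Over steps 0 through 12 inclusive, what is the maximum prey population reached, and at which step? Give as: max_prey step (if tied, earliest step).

Answer: 39 1

Derivation:
Step 1: prey: 34+13-8=39; pred: 5+5-1=9
Step 2: prey: 39+15-17=37; pred: 9+10-1=18
Step 3: prey: 37+14-33=18; pred: 18+19-3=34
Step 4: prey: 18+7-30=0; pred: 34+18-6=46
Step 5: prey: 0+0-0=0; pred: 46+0-9=37
Step 6: prey: 0+0-0=0; pred: 37+0-7=30
Step 7: prey: 0+0-0=0; pred: 30+0-6=24
Step 8: prey: 0+0-0=0; pred: 24+0-4=20
Step 9: prey: 0+0-0=0; pred: 20+0-4=16
Step 10: prey: 0+0-0=0; pred: 16+0-3=13
Step 11: prey: 0+0-0=0; pred: 13+0-2=11
Step 12: prey: 0+0-0=0; pred: 11+0-2=9
Max prey = 39 at step 1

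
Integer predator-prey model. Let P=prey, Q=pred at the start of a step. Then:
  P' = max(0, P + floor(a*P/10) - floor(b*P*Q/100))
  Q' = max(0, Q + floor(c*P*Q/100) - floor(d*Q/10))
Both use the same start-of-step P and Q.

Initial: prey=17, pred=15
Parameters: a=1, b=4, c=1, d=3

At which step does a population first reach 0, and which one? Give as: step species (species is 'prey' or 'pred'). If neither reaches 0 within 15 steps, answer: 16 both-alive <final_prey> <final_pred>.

Answer: 16 both-alive 3 3

Derivation:
Step 1: prey: 17+1-10=8; pred: 15+2-4=13
Step 2: prey: 8+0-4=4; pred: 13+1-3=11
Step 3: prey: 4+0-1=3; pred: 11+0-3=8
Step 4: prey: 3+0-0=3; pred: 8+0-2=6
Step 5: prey: 3+0-0=3; pred: 6+0-1=5
Step 6: prey: 3+0-0=3; pred: 5+0-1=4
Step 7: prey: 3+0-0=3; pred: 4+0-1=3
Step 8: prey: 3+0-0=3; pred: 3+0-0=3
Steps 9-15: state stable at prey=3, pred=3 (no change)
No extinction within 15 steps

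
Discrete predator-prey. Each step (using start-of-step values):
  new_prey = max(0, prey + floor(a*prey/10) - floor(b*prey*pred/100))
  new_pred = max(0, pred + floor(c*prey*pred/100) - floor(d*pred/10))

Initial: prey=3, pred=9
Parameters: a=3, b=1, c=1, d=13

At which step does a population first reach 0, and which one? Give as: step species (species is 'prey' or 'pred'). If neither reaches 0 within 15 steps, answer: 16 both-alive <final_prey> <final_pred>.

Answer: 1 pred

Derivation:
Step 1: prey: 3+0-0=3; pred: 9+0-11=0
First extinction: pred at step 1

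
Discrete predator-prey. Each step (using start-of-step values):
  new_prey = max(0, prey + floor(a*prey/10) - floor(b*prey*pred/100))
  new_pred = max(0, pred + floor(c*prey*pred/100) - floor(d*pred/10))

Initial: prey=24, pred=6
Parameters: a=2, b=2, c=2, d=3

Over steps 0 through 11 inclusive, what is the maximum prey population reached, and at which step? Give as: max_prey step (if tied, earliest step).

Answer: 29 3

Derivation:
Step 1: prey: 24+4-2=26; pred: 6+2-1=7
Step 2: prey: 26+5-3=28; pred: 7+3-2=8
Step 3: prey: 28+5-4=29; pred: 8+4-2=10
Step 4: prey: 29+5-5=29; pred: 10+5-3=12
Step 5: prey: 29+5-6=28; pred: 12+6-3=15
Step 6: prey: 28+5-8=25; pred: 15+8-4=19
Step 7: prey: 25+5-9=21; pred: 19+9-5=23
Step 8: prey: 21+4-9=16; pred: 23+9-6=26
Step 9: prey: 16+3-8=11; pred: 26+8-7=27
Step 10: prey: 11+2-5=8; pred: 27+5-8=24
Step 11: prey: 8+1-3=6; pred: 24+3-7=20
Max prey = 29 at step 3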